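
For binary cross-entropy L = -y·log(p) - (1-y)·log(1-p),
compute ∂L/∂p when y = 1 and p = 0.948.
∂L/∂p = -1.055

∂L/∂p = -y/p + (1-y)/(1-p) = -1/0.948 + 0 = -1.055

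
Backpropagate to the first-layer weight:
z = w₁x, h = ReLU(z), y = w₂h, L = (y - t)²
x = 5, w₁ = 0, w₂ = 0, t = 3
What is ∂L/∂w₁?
∂L/∂w₁ = 0

Forward pass:
z = w₁x = 0×5 = 0
h = ReLU(0) = 0
y = w₂h = 0×0 = 0

Backward pass:
∂L/∂y = 2(y - t) = 2(0 - 3) = -6
∂y/∂h = w₂ = 0
∂h/∂z = 0 (ReLU derivative)
∂z/∂w₁ = x = 5

∂L/∂w₁ = -6 × 0 × 0 × 5 = 0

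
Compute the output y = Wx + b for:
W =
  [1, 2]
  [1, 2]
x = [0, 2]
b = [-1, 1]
y = [3, 5]

Wx = [1×0 + 2×2, 1×0 + 2×2]
   = [4, 4]
y = Wx + b = [4 + -1, 4 + 1] = [3, 5]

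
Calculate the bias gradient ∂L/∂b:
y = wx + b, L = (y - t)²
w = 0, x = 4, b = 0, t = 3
∂L/∂b = -6

y = wx + b = (0)(4) + 0 = 0
∂L/∂y = 2(y - t) = 2(0 - 3) = -6
∂y/∂b = 1
∂L/∂b = ∂L/∂y · ∂y/∂b = -6 × 1 = -6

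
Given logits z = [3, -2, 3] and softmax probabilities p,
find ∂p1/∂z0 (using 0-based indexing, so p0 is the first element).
∂p1/∂z0 = -0.001673

p = softmax(z) = [0.4983, 0.003358, 0.4983]
p1 = 0.003358, p0 = 0.4983

∂p1/∂z0 = -p1 × p0 = -0.003358 × 0.4983 = -0.001673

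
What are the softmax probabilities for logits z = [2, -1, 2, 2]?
p = [0.3279, 0.0163, 0.3279, 0.3279]

exp(z) = [7.389, 0.3679, 7.389, 7.389]
Sum = 22.54
p = [0.3279, 0.0163, 0.3279, 0.3279]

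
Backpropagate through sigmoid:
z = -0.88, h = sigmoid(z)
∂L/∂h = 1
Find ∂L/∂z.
∂L/∂z = 0.2072

σ(-0.88) = 0.2932
σ'(-0.88) = σ(-0.88)(1 - σ(-0.88)) = 0.2932 × 0.7068 = 0.2072
∂L/∂z = ∂L/∂h · σ'(z) = 1 × 0.2072 = 0.2072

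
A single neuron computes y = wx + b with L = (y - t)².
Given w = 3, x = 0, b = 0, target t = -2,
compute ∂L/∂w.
∂L/∂w = 0

y = wx + b = (3)(0) + 0 = 0
∂L/∂y = 2(y - t) = 2(0 - -2) = 4
∂y/∂w = x = 0
∂L/∂w = ∂L/∂y · ∂y/∂w = 4 × 0 = 0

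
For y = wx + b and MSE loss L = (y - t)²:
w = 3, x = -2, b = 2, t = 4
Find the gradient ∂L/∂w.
∂L/∂w = 32

y = wx + b = (3)(-2) + 2 = -4
∂L/∂y = 2(y - t) = 2(-4 - 4) = -16
∂y/∂w = x = -2
∂L/∂w = ∂L/∂y · ∂y/∂w = -16 × -2 = 32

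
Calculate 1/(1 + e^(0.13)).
0.4675

sigmoid(-0.13) = 1/(1 + e^(0.13)) = 1/(1 + 1.139) = 0.4675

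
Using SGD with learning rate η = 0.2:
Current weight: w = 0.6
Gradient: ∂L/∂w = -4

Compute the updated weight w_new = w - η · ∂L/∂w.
w_new = 1.4

w_new = w - η·∂L/∂w = 0.6 - 0.2×(-4) = 0.6 - (-0.8) = 1.4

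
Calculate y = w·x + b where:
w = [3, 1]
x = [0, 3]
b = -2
y = 1

y = (3)(0) + (1)(3) + -2 = 1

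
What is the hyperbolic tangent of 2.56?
0.9881

tanh(2.56) = (e^(2.56) - e^(-2.56))/(e^(2.56) + e^(-2.56)) = 0.9881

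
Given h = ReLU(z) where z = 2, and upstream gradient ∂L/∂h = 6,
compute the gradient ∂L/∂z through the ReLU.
∂L/∂z = 6

h = ReLU(2) = 2
Since z > 0: ∂h/∂z = 1
∂L/∂z = ∂L/∂h · ∂h/∂z = 6 × 1 = 6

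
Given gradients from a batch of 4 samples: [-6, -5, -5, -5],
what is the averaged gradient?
Average gradient = -5.25

Average = (1/4)(-6 + -5 + -5 + -5) = -21/4 = -5.25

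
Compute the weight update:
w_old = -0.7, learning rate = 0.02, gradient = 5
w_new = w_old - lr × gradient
w_new = -0.8

w_new = w - η·∂L/∂w = -0.7 - 0.02×(5) = -0.7 - (0.1) = -0.8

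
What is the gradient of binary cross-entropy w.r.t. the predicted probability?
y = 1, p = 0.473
∂L/∂p = -2.114

∂L/∂p = -y/p + (1-y)/(1-p) = -1/0.473 + 0 = -2.114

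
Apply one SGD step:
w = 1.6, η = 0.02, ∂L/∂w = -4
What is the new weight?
w_new = 1.68

w_new = w - η·∂L/∂w = 1.6 - 0.02×(-4) = 1.6 - (-0.08) = 1.68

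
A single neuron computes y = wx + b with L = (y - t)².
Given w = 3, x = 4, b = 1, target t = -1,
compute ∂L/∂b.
∂L/∂b = 28

y = wx + b = (3)(4) + 1 = 13
∂L/∂y = 2(y - t) = 2(13 - -1) = 28
∂y/∂b = 1
∂L/∂b = ∂L/∂y · ∂y/∂b = 28 × 1 = 28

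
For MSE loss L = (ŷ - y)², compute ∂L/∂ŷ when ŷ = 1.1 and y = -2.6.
∂L/∂ŷ = 7.4

∂L/∂ŷ = 2(ŷ - y) = 2(1.1 - -2.6) = 2(3.7) = 7.4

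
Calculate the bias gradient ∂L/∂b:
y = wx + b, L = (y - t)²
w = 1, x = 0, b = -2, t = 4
∂L/∂b = -12

y = wx + b = (1)(0) + -2 = -2
∂L/∂y = 2(y - t) = 2(-2 - 4) = -12
∂y/∂b = 1
∂L/∂b = ∂L/∂y · ∂y/∂b = -12 × 1 = -12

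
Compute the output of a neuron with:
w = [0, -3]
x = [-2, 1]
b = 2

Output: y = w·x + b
y = -1

y = (0)(-2) + (-3)(1) + 2 = -1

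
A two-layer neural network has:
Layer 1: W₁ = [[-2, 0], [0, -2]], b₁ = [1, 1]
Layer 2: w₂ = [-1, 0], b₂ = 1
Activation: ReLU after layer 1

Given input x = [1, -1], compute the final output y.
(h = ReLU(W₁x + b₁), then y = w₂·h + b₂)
y = 1

Layer 1 pre-activation: z₁ = [-1, 3]
After ReLU: h = [0, 3]
Layer 2 output: y = -1×0 + 0×3 + 1 = 1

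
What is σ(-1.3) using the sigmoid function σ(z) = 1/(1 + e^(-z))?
0.2142

sigmoid(-1.3) = 1/(1 + e^(1.3)) = 1/(1 + 3.669) = 0.2142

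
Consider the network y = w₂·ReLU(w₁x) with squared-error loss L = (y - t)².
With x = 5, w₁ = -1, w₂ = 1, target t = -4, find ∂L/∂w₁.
∂L/∂w₁ = 0

Forward pass:
z = w₁x = -1×5 = -5
h = ReLU(-5) = 0
y = w₂h = 1×0 = 0

Backward pass:
∂L/∂y = 2(y - t) = 2(0 - -4) = 8
∂y/∂h = w₂ = 1
∂h/∂z = 0 (ReLU derivative)
∂z/∂w₁ = x = 5

∂L/∂w₁ = 8 × 1 × 0 × 5 = 0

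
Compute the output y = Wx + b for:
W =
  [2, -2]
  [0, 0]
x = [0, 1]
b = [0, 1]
y = [-2, 1]

Wx = [2×0 + -2×1, 0×0 + 0×1]
   = [-2, 0]
y = Wx + b = [-2 + 0, 0 + 1] = [-2, 1]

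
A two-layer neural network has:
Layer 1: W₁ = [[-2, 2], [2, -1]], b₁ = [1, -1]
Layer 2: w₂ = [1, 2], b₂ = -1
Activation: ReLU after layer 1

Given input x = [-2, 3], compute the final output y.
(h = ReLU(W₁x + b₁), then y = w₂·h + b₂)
y = 10

Layer 1 pre-activation: z₁ = [11, -8]
After ReLU: h = [11, 0]
Layer 2 output: y = 1×11 + 2×0 + -1 = 10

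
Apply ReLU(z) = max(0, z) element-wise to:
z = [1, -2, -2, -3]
h = [1, 0, 0, 0]

ReLU applied element-wise: max(0,1)=1, max(0,-2)=0, max(0,-2)=0, max(0,-3)=0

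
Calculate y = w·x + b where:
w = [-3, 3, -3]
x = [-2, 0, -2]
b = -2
y = 10

y = (-3)(-2) + (3)(0) + (-3)(-2) + -2 = 10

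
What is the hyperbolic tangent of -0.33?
-0.3185

tanh(-0.33) = (e^(-0.33) - e^(0.33))/(e^(-0.33) + e^(0.33)) = -0.3185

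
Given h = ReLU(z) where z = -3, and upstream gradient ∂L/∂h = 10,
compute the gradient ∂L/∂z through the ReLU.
∂L/∂z = 0

h = ReLU(-3) = 0
Since z < 0: ∂h/∂z = 0
∂L/∂z = ∂L/∂h · ∂h/∂z = 10 × 0 = 0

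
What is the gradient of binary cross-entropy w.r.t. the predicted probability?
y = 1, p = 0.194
∂L/∂p = -5.155

∂L/∂p = -y/p + (1-y)/(1-p) = -1/0.194 + 0 = -5.155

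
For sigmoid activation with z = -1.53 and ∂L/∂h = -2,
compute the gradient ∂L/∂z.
∂L/∂z = -0.2926

σ(-1.53) = 0.178
σ'(-1.53) = σ(-1.53)(1 - σ(-1.53)) = 0.178 × 0.822 = 0.1463
∂L/∂z = ∂L/∂h · σ'(z) = -2 × 0.1463 = -0.2926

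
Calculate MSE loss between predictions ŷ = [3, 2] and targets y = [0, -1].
MSE = 9

MSE = (1/2)((3-0)² + (2--1)²) = (1/2)(9 + 9) = 9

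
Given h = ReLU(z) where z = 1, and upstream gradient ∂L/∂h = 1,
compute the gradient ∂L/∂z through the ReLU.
∂L/∂z = 1

h = ReLU(1) = 1
Since z > 0: ∂h/∂z = 1
∂L/∂z = ∂L/∂h · ∂h/∂z = 1 × 1 = 1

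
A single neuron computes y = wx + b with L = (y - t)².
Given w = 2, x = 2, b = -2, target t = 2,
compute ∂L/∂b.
∂L/∂b = 0

y = wx + b = (2)(2) + -2 = 2
∂L/∂y = 2(y - t) = 2(2 - 2) = 0
∂y/∂b = 1
∂L/∂b = ∂L/∂y · ∂y/∂b = 0 × 1 = 0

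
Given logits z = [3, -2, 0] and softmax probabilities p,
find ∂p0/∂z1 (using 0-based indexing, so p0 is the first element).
∂p0/∂z1 = -0.006036

p = softmax(z) = [0.9465, 0.006377, 0.04712]
p0 = 0.9465, p1 = 0.006377

∂p0/∂z1 = -p0 × p1 = -0.9465 × 0.006377 = -0.006036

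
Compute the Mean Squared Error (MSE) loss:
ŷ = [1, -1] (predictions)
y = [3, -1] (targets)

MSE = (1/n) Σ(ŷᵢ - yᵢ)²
MSE = 2

MSE = (1/2)((1-3)² + (-1--1)²) = (1/2)(4 + 0) = 2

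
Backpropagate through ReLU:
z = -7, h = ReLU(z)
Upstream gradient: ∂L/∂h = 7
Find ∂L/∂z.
∂L/∂z = 0

h = ReLU(-7) = 0
Since z < 0: ∂h/∂z = 0
∂L/∂z = ∂L/∂h · ∂h/∂z = 7 × 0 = 0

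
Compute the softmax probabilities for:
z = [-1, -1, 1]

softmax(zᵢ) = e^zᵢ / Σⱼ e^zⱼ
p = [0.1065, 0.1065, 0.787]

exp(z) = [0.3679, 0.3679, 2.718]
Sum = 3.454
p = [0.1065, 0.1065, 0.787]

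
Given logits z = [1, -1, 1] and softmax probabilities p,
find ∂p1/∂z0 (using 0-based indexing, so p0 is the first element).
∂p1/∂z0 = -0.02968

p = softmax(z) = [0.4683, 0.06338, 0.4683]
p1 = 0.06338, p0 = 0.4683

∂p1/∂z0 = -p1 × p0 = -0.06338 × 0.4683 = -0.02968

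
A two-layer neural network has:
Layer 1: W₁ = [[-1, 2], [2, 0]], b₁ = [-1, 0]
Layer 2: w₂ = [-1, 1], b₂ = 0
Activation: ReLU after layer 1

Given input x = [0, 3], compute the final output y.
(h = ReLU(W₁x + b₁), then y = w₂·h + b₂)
y = -5

Layer 1 pre-activation: z₁ = [5, 0]
After ReLU: h = [5, 0]
Layer 2 output: y = -1×5 + 1×0 + 0 = -5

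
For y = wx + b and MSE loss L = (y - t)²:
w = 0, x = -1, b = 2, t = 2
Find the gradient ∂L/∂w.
∂L/∂w = 0

y = wx + b = (0)(-1) + 2 = 2
∂L/∂y = 2(y - t) = 2(2 - 2) = 0
∂y/∂w = x = -1
∂L/∂w = ∂L/∂y · ∂y/∂w = 0 × -1 = 0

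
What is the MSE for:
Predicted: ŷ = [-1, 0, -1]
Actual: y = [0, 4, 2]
MSE = 8.667

MSE = (1/3)((-1-0)² + (0-4)² + (-1-2)²) = (1/3)(1 + 16 + 9) = 8.667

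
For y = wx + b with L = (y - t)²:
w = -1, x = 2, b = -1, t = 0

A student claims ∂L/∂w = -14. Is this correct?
Incorrect

y = (-1)(2) + -1 = -3
∂L/∂y = 2(y - t) = 2(-3 - 0) = -6
∂y/∂w = x = 2
∂L/∂w = -6 × 2 = -12

Claimed value: -14
Incorrect: The correct gradient is -12.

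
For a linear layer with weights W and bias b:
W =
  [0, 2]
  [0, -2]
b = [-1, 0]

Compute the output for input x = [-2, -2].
y = [-5, 4]

Wx = [0×-2 + 2×-2, 0×-2 + -2×-2]
   = [-4, 4]
y = Wx + b = [-4 + -1, 4 + 0] = [-5, 4]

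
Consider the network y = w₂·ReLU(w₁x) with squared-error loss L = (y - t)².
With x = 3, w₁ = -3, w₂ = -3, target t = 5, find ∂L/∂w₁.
∂L/∂w₁ = 0

Forward pass:
z = w₁x = -3×3 = -9
h = ReLU(-9) = 0
y = w₂h = -3×0 = 0

Backward pass:
∂L/∂y = 2(y - t) = 2(0 - 5) = -10
∂y/∂h = w₂ = -3
∂h/∂z = 0 (ReLU derivative)
∂z/∂w₁ = x = 3

∂L/∂w₁ = -10 × -3 × 0 × 3 = 0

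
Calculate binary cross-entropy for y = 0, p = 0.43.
L = 0.5621

L = -0·log(0.43) - 1·log(0.57) = -log(0.57) = 0.5621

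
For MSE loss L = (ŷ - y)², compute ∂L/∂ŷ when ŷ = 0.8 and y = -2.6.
∂L/∂ŷ = 6.8

∂L/∂ŷ = 2(ŷ - y) = 2(0.8 - -2.6) = 2(3.4) = 6.8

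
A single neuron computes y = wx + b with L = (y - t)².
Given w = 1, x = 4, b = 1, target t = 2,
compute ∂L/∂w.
∂L/∂w = 24

y = wx + b = (1)(4) + 1 = 5
∂L/∂y = 2(y - t) = 2(5 - 2) = 6
∂y/∂w = x = 4
∂L/∂w = ∂L/∂y · ∂y/∂w = 6 × 4 = 24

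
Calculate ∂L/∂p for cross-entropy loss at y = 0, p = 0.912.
∂L/∂p = 11.36

∂L/∂p = -y/p + (1-y)/(1-p) = 0 + 1/0.088 = 11.36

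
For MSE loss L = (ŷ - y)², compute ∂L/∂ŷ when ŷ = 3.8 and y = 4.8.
∂L/∂ŷ = -2.0

∂L/∂ŷ = 2(ŷ - y) = 2(3.8 - 4.8) = 2(-1.0) = -2.0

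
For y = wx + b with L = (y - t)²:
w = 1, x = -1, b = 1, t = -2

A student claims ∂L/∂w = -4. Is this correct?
Correct

y = (1)(-1) + 1 = 0
∂L/∂y = 2(y - t) = 2(0 - -2) = 4
∂y/∂w = x = -1
∂L/∂w = 4 × -1 = -4

Claimed value: -4
Correct: The correct gradient is -4.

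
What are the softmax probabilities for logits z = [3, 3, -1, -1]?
p = [0.491, 0.491, 0.009, 0.009]

exp(z) = [20.09, 20.09, 0.3679, 0.3679]
Sum = 40.91
p = [0.491, 0.491, 0.009, 0.009]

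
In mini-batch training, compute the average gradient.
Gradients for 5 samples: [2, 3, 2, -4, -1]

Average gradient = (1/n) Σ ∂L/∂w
Average gradient = 0.4

Average = (1/5)(2 + 3 + 2 + -4 + -1) = 2/5 = 0.4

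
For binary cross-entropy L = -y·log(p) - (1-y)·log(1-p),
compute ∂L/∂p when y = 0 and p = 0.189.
∂L/∂p = 1.233

∂L/∂p = -y/p + (1-y)/(1-p) = 0 + 1/0.811 = 1.233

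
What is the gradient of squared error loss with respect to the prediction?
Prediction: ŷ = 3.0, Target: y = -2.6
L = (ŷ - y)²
∂L/∂ŷ = 11.2

∂L/∂ŷ = 2(ŷ - y) = 2(3.0 - -2.6) = 2(5.6) = 11.2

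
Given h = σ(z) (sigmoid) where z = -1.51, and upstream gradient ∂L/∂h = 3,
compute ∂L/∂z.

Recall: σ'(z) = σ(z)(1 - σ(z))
∂L/∂z = 0.4446

σ(-1.51) = 0.1809
σ'(-1.51) = σ(-1.51)(1 - σ(-1.51)) = 0.1809 × 0.8191 = 0.1482
∂L/∂z = ∂L/∂h · σ'(z) = 3 × 0.1482 = 0.4446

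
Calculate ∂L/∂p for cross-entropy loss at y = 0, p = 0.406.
∂L/∂p = 1.684

∂L/∂p = -y/p + (1-y)/(1-p) = 0 + 1/0.594 = 1.684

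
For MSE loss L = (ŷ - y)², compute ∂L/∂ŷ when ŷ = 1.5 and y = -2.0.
∂L/∂ŷ = 7.0

∂L/∂ŷ = 2(ŷ - y) = 2(1.5 - -2.0) = 2(3.5) = 7.0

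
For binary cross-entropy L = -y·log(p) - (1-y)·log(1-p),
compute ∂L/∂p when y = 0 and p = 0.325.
∂L/∂p = 1.481

∂L/∂p = -y/p + (1-y)/(1-p) = 0 + 1/0.675 = 1.481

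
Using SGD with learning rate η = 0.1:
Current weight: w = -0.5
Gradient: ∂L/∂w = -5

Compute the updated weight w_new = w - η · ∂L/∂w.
w_new = 0

w_new = w - η·∂L/∂w = -0.5 - 0.1×(-5) = -0.5 - (-0.5) = 0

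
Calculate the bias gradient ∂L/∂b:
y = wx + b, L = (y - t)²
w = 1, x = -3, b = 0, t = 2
∂L/∂b = -10

y = wx + b = (1)(-3) + 0 = -3
∂L/∂y = 2(y - t) = 2(-3 - 2) = -10
∂y/∂b = 1
∂L/∂b = ∂L/∂y · ∂y/∂b = -10 × 1 = -10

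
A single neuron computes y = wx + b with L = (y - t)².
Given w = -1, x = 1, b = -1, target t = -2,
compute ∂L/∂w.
∂L/∂w = 0

y = wx + b = (-1)(1) + -1 = -2
∂L/∂y = 2(y - t) = 2(-2 - -2) = 0
∂y/∂w = x = 1
∂L/∂w = ∂L/∂y · ∂y/∂w = 0 × 1 = 0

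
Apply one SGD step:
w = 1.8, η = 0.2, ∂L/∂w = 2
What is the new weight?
w_new = 1.4

w_new = w - η·∂L/∂w = 1.8 - 0.2×(2) = 1.8 - (0.4) = 1.4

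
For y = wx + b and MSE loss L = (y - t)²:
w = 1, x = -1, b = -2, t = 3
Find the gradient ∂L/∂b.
∂L/∂b = -12

y = wx + b = (1)(-1) + -2 = -3
∂L/∂y = 2(y - t) = 2(-3 - 3) = -12
∂y/∂b = 1
∂L/∂b = ∂L/∂y · ∂y/∂b = -12 × 1 = -12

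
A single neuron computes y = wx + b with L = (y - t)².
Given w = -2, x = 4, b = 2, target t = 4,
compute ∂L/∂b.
∂L/∂b = -20

y = wx + b = (-2)(4) + 2 = -6
∂L/∂y = 2(y - t) = 2(-6 - 4) = -20
∂y/∂b = 1
∂L/∂b = ∂L/∂y · ∂y/∂b = -20 × 1 = -20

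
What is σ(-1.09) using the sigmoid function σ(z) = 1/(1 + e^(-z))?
0.2516

sigmoid(-1.09) = 1/(1 + e^(1.09)) = 1/(1 + 2.974) = 0.2516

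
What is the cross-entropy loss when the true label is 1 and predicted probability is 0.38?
L = 0.9676

L = -1·log(0.38) - 0·log(0.62) = -log(0.38) = 0.9676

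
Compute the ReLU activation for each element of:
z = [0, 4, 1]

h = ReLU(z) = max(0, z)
h = [0, 4, 1]

ReLU applied element-wise: max(0,0)=0, max(0,4)=4, max(0,1)=1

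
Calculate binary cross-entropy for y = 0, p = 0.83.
L = 1.772

L = -0·log(0.83) - 1·log(0.17) = -log(0.17) = 1.772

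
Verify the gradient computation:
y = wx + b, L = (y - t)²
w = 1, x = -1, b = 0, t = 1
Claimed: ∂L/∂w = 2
Incorrect

y = (1)(-1) + 0 = -1
∂L/∂y = 2(y - t) = 2(-1 - 1) = -4
∂y/∂w = x = -1
∂L/∂w = -4 × -1 = 4

Claimed value: 2
Incorrect: The correct gradient is 4.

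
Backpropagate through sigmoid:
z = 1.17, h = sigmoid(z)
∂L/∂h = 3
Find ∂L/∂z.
∂L/∂z = 0.5423

σ(1.17) = 0.7631
σ'(1.17) = σ(1.17)(1 - σ(1.17)) = 0.7631 × 0.2369 = 0.1808
∂L/∂z = ∂L/∂h · σ'(z) = 3 × 0.1808 = 0.5423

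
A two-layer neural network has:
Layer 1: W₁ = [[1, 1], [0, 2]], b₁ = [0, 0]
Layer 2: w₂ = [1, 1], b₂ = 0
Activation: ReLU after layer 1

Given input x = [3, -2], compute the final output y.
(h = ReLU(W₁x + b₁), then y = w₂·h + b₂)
y = 1

Layer 1 pre-activation: z₁ = [1, -4]
After ReLU: h = [1, 0]
Layer 2 output: y = 1×1 + 1×0 + 0 = 1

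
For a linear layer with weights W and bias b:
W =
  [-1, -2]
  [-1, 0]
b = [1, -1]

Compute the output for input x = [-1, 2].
y = [-2, 0]

Wx = [-1×-1 + -2×2, -1×-1 + 0×2]
   = [-3, 1]
y = Wx + b = [-3 + 1, 1 + -1] = [-2, 0]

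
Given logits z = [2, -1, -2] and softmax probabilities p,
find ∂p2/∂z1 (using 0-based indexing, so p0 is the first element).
∂p2/∂z1 = -0.0007993

p = softmax(z) = [0.9362, 0.04661, 0.01715]
p2 = 0.01715, p1 = 0.04661

∂p2/∂z1 = -p2 × p1 = -0.01715 × 0.04661 = -0.0007993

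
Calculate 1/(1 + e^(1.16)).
0.2387

sigmoid(-1.16) = 1/(1 + e^(1.16)) = 1/(1 + 3.19) = 0.2387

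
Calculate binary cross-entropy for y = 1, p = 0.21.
L = 1.561

L = -1·log(0.21) - 0·log(0.79) = -log(0.21) = 1.561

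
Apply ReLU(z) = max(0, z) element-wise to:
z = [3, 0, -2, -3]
h = [3, 0, 0, 0]

ReLU applied element-wise: max(0,3)=3, max(0,0)=0, max(0,-2)=0, max(0,-3)=0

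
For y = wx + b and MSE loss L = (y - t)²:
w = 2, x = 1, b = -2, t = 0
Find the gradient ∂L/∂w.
∂L/∂w = 0

y = wx + b = (2)(1) + -2 = 0
∂L/∂y = 2(y - t) = 2(0 - 0) = 0
∂y/∂w = x = 1
∂L/∂w = ∂L/∂y · ∂y/∂w = 0 × 1 = 0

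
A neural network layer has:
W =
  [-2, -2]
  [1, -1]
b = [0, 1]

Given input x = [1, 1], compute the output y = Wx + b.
y = [-4, 1]

Wx = [-2×1 + -2×1, 1×1 + -1×1]
   = [-4, 0]
y = Wx + b = [-4 + 0, 0 + 1] = [-4, 1]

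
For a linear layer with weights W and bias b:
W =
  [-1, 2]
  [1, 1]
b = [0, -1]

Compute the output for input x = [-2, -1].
y = [0, -4]

Wx = [-1×-2 + 2×-1, 1×-2 + 1×-1]
   = [0, -3]
y = Wx + b = [0 + 0, -3 + -1] = [0, -4]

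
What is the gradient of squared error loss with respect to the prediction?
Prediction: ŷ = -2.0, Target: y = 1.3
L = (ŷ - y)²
∂L/∂ŷ = -6.6

∂L/∂ŷ = 2(ŷ - y) = 2(-2.0 - 1.3) = 2(-3.3) = -6.6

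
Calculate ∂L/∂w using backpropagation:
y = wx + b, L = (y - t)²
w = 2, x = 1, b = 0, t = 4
∂L/∂w = -4

y = wx + b = (2)(1) + 0 = 2
∂L/∂y = 2(y - t) = 2(2 - 4) = -4
∂y/∂w = x = 1
∂L/∂w = ∂L/∂y · ∂y/∂w = -4 × 1 = -4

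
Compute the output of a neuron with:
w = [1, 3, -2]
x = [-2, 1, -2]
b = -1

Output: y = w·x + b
y = 4

y = (1)(-2) + (3)(1) + (-2)(-2) + -1 = 4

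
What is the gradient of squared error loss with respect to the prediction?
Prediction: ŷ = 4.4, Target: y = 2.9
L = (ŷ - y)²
∂L/∂ŷ = 3.0

∂L/∂ŷ = 2(ŷ - y) = 2(4.4 - 2.9) = 2(1.5) = 3.0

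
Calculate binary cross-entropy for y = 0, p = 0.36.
L = 0.4463

L = -0·log(0.36) - 1·log(0.64) = -log(0.64) = 0.4463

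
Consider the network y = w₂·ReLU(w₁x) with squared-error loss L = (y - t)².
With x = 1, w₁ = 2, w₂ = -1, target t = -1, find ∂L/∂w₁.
∂L/∂w₁ = 2

Forward pass:
z = w₁x = 2×1 = 2
h = ReLU(2) = 2
y = w₂h = -1×2 = -2

Backward pass:
∂L/∂y = 2(y - t) = 2(-2 - -1) = -2
∂y/∂h = w₂ = -1
∂h/∂z = 1 (ReLU derivative)
∂z/∂w₁ = x = 1

∂L/∂w₁ = -2 × -1 × 1 × 1 = 2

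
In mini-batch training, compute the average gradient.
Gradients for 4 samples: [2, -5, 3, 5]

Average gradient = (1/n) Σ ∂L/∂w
Average gradient = 1.25

Average = (1/4)(2 + -5 + 3 + 5) = 5/4 = 1.25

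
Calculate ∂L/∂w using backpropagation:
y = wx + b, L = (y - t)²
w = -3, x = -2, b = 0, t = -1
∂L/∂w = -28

y = wx + b = (-3)(-2) + 0 = 6
∂L/∂y = 2(y - t) = 2(6 - -1) = 14
∂y/∂w = x = -2
∂L/∂w = ∂L/∂y · ∂y/∂w = 14 × -2 = -28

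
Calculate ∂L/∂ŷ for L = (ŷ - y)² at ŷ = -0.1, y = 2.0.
∂L/∂ŷ = -4.2

∂L/∂ŷ = 2(ŷ - y) = 2(-0.1 - 2.0) = 2(-2.1) = -4.2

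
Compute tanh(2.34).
0.9816

tanh(2.34) = (e^(2.34) - e^(-2.34))/(e^(2.34) + e^(-2.34)) = 0.9816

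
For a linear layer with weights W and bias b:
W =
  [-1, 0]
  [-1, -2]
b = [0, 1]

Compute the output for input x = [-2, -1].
y = [2, 5]

Wx = [-1×-2 + 0×-1, -1×-2 + -2×-1]
   = [2, 4]
y = Wx + b = [2 + 0, 4 + 1] = [2, 5]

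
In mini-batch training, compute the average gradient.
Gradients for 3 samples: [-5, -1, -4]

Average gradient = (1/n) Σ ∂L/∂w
Average gradient = -3.333

Average = (1/3)(-5 + -1 + -4) = -10/3 = -3.333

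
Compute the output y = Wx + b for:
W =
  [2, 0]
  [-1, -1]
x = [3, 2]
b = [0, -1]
y = [6, -6]

Wx = [2×3 + 0×2, -1×3 + -1×2]
   = [6, -5]
y = Wx + b = [6 + 0, -5 + -1] = [6, -6]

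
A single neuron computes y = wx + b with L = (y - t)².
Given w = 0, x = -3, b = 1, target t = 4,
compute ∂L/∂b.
∂L/∂b = -6

y = wx + b = (0)(-3) + 1 = 1
∂L/∂y = 2(y - t) = 2(1 - 4) = -6
∂y/∂b = 1
∂L/∂b = ∂L/∂y · ∂y/∂b = -6 × 1 = -6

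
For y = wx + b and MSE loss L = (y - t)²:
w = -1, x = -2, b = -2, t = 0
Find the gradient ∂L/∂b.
∂L/∂b = 0

y = wx + b = (-1)(-2) + -2 = 0
∂L/∂y = 2(y - t) = 2(0 - 0) = 0
∂y/∂b = 1
∂L/∂b = ∂L/∂y · ∂y/∂b = 0 × 1 = 0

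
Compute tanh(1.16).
0.821

tanh(1.16) = (e^(1.16) - e^(-1.16))/(e^(1.16) + e^(-1.16)) = 0.821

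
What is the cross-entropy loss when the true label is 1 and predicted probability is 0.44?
L = 0.821

L = -1·log(0.44) - 0·log(0.56) = -log(0.44) = 0.821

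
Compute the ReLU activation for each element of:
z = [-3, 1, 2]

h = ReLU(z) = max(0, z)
h = [0, 1, 2]

ReLU applied element-wise: max(0,-3)=0, max(0,1)=1, max(0,2)=2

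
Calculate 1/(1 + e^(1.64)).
0.1625

sigmoid(-1.64) = 1/(1 + e^(1.64)) = 1/(1 + 5.155) = 0.1625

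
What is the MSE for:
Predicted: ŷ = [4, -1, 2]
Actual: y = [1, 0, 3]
MSE = 3.667

MSE = (1/3)((4-1)² + (-1-0)² + (2-3)²) = (1/3)(9 + 1 + 1) = 3.667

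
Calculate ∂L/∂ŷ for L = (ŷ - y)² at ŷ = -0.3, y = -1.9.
∂L/∂ŷ = 3.2

∂L/∂ŷ = 2(ŷ - y) = 2(-0.3 - -1.9) = 2(1.6) = 3.2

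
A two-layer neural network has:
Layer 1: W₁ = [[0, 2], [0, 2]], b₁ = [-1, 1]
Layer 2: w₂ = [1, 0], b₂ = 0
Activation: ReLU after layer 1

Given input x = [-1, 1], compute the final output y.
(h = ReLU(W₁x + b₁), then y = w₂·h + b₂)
y = 1

Layer 1 pre-activation: z₁ = [1, 3]
After ReLU: h = [1, 3]
Layer 2 output: y = 1×1 + 0×3 + 0 = 1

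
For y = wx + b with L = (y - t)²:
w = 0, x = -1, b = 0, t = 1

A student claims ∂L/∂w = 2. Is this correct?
Correct

y = (0)(-1) + 0 = 0
∂L/∂y = 2(y - t) = 2(0 - 1) = -2
∂y/∂w = x = -1
∂L/∂w = -2 × -1 = 2

Claimed value: 2
Correct: The correct gradient is 2.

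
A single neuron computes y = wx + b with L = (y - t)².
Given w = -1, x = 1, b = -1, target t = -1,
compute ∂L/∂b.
∂L/∂b = -2

y = wx + b = (-1)(1) + -1 = -2
∂L/∂y = 2(y - t) = 2(-2 - -1) = -2
∂y/∂b = 1
∂L/∂b = ∂L/∂y · ∂y/∂b = -2 × 1 = -2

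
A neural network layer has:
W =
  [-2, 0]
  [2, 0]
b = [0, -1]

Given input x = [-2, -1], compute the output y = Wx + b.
y = [4, -5]

Wx = [-2×-2 + 0×-1, 2×-2 + 0×-1]
   = [4, -4]
y = Wx + b = [4 + 0, -4 + -1] = [4, -5]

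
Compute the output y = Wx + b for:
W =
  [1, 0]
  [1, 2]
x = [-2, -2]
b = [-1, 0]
y = [-3, -6]

Wx = [1×-2 + 0×-2, 1×-2 + 2×-2]
   = [-2, -6]
y = Wx + b = [-2 + -1, -6 + 0] = [-3, -6]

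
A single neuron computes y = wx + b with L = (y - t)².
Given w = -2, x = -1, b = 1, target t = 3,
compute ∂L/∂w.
∂L/∂w = 0

y = wx + b = (-2)(-1) + 1 = 3
∂L/∂y = 2(y - t) = 2(3 - 3) = 0
∂y/∂w = x = -1
∂L/∂w = ∂L/∂y · ∂y/∂w = 0 × -1 = 0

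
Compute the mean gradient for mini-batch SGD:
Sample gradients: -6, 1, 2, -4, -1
Average gradient = -1.6

Average = (1/5)(-6 + 1 + 2 + -4 + -1) = -8/5 = -1.6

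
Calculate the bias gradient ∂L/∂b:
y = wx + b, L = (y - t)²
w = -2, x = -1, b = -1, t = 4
∂L/∂b = -6

y = wx + b = (-2)(-1) + -1 = 1
∂L/∂y = 2(y - t) = 2(1 - 4) = -6
∂y/∂b = 1
∂L/∂b = ∂L/∂y · ∂y/∂b = -6 × 1 = -6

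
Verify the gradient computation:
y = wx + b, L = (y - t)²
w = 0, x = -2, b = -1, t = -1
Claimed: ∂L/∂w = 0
Correct

y = (0)(-2) + -1 = -1
∂L/∂y = 2(y - t) = 2(-1 - -1) = 0
∂y/∂w = x = -2
∂L/∂w = 0 × -2 = 0

Claimed value: 0
Correct: The correct gradient is 0.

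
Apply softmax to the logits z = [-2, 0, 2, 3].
p = [0.0047, 0.035, 0.2583, 0.702]

exp(z) = [0.1353, 1, 7.389, 20.09]
Sum = 28.61
p = [0.0047, 0.035, 0.2583, 0.702]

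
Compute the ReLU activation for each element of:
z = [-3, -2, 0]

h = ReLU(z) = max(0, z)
h = [0, 0, 0]

ReLU applied element-wise: max(0,-3)=0, max(0,-2)=0, max(0,0)=0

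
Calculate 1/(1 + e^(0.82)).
0.3058

sigmoid(-0.82) = 1/(1 + e^(0.82)) = 1/(1 + 2.27) = 0.3058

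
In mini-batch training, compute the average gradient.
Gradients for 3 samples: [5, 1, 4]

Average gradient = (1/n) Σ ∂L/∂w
Average gradient = 3.333

Average = (1/3)(5 + 1 + 4) = 10/3 = 3.333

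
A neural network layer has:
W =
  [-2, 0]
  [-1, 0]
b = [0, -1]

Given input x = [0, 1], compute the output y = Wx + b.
y = [0, -1]

Wx = [-2×0 + 0×1, -1×0 + 0×1]
   = [0, 0]
y = Wx + b = [0 + 0, 0 + -1] = [0, -1]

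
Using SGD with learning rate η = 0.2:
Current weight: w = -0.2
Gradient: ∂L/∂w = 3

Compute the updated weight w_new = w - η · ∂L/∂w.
w_new = -0.8

w_new = w - η·∂L/∂w = -0.2 - 0.2×(3) = -0.2 - (0.6) = -0.8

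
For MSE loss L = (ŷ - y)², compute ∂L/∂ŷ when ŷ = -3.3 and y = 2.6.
∂L/∂ŷ = -11.8

∂L/∂ŷ = 2(ŷ - y) = 2(-3.3 - 2.6) = 2(-5.9) = -11.8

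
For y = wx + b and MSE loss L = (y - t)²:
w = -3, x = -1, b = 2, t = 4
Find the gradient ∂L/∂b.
∂L/∂b = 2

y = wx + b = (-3)(-1) + 2 = 5
∂L/∂y = 2(y - t) = 2(5 - 4) = 2
∂y/∂b = 1
∂L/∂b = ∂L/∂y · ∂y/∂b = 2 × 1 = 2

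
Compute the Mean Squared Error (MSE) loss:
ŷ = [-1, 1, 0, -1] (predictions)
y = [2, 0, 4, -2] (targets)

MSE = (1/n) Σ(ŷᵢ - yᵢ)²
MSE = 6.75

MSE = (1/4)((-1-2)² + (1-0)² + (0-4)² + (-1--2)²) = (1/4)(9 + 1 + 16 + 1) = 6.75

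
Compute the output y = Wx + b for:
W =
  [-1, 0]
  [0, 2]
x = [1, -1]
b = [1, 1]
y = [0, -1]

Wx = [-1×1 + 0×-1, 0×1 + 2×-1]
   = [-1, -2]
y = Wx + b = [-1 + 1, -2 + 1] = [0, -1]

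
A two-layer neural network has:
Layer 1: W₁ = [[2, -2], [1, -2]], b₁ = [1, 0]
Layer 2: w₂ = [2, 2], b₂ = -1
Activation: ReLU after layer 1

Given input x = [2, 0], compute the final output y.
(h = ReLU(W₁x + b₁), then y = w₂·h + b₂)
y = 13

Layer 1 pre-activation: z₁ = [5, 2]
After ReLU: h = [5, 2]
Layer 2 output: y = 2×5 + 2×2 + -1 = 13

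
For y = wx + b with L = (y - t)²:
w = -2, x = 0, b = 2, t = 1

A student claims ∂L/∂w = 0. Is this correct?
Correct

y = (-2)(0) + 2 = 2
∂L/∂y = 2(y - t) = 2(2 - 1) = 2
∂y/∂w = x = 0
∂L/∂w = 2 × 0 = 0

Claimed value: 0
Correct: The correct gradient is 0.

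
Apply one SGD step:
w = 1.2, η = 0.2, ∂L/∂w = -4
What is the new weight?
w_new = 2

w_new = w - η·∂L/∂w = 1.2 - 0.2×(-4) = 1.2 - (-0.8) = 2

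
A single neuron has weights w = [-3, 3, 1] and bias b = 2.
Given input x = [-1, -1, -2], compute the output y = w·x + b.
y = 0

y = (-3)(-1) + (3)(-1) + (1)(-2) + 2 = 0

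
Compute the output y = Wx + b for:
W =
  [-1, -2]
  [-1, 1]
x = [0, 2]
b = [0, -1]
y = [-4, 1]

Wx = [-1×0 + -2×2, -1×0 + 1×2]
   = [-4, 2]
y = Wx + b = [-4 + 0, 2 + -1] = [-4, 1]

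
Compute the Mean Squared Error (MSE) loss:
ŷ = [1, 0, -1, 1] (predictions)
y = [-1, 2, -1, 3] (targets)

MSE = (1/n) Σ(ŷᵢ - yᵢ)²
MSE = 3

MSE = (1/4)((1--1)² + (0-2)² + (-1--1)² + (1-3)²) = (1/4)(4 + 4 + 0 + 4) = 3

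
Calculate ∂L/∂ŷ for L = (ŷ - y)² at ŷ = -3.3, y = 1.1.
∂L/∂ŷ = -8.8

∂L/∂ŷ = 2(ŷ - y) = 2(-3.3 - 1.1) = 2(-4.4) = -8.8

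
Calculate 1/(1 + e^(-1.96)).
0.8765

sigmoid(1.96) = 1/(1 + e^(-1.96)) = 1/(1 + 0.1409) = 0.8765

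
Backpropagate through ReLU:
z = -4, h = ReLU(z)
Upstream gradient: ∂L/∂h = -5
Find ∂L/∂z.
∂L/∂z = 0

h = ReLU(-4) = 0
Since z < 0: ∂h/∂z = 0
∂L/∂z = ∂L/∂h · ∂h/∂z = -5 × 0 = 0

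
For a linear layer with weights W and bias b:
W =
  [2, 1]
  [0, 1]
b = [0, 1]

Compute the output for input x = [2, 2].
y = [6, 3]

Wx = [2×2 + 1×2, 0×2 + 1×2]
   = [6, 2]
y = Wx + b = [6 + 0, 2 + 1] = [6, 3]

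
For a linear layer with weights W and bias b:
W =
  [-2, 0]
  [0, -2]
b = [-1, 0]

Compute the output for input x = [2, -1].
y = [-5, 2]

Wx = [-2×2 + 0×-1, 0×2 + -2×-1]
   = [-4, 2]
y = Wx + b = [-4 + -1, 2 + 0] = [-5, 2]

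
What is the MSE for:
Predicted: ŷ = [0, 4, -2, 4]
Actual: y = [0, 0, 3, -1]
MSE = 16.5

MSE = (1/4)((0-0)² + (4-0)² + (-2-3)² + (4--1)²) = (1/4)(0 + 16 + 25 + 25) = 16.5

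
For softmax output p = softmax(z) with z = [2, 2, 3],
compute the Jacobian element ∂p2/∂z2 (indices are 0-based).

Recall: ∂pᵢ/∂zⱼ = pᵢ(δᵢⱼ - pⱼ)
∂p2/∂z2 = 0.2442

p = softmax(z) = [0.2119, 0.2119, 0.5761]
p2 = 0.5761

∂p2/∂z2 = p2(1 - p2) = 0.5761 × (1 - 0.5761) = 0.2442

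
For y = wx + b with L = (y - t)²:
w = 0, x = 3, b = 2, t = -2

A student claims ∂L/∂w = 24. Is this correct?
Correct

y = (0)(3) + 2 = 2
∂L/∂y = 2(y - t) = 2(2 - -2) = 8
∂y/∂w = x = 3
∂L/∂w = 8 × 3 = 24

Claimed value: 24
Correct: The correct gradient is 24.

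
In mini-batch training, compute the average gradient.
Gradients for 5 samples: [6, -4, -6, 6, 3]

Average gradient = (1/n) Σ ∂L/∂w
Average gradient = 1

Average = (1/5)(6 + -4 + -6 + 6 + 3) = 5/5 = 1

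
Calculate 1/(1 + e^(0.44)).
0.3917

sigmoid(-0.44) = 1/(1 + e^(0.44)) = 1/(1 + 1.553) = 0.3917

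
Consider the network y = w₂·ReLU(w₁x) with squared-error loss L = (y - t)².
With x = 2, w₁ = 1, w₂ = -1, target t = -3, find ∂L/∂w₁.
∂L/∂w₁ = -4

Forward pass:
z = w₁x = 1×2 = 2
h = ReLU(2) = 2
y = w₂h = -1×2 = -2

Backward pass:
∂L/∂y = 2(y - t) = 2(-2 - -3) = 2
∂y/∂h = w₂ = -1
∂h/∂z = 1 (ReLU derivative)
∂z/∂w₁ = x = 2

∂L/∂w₁ = 2 × -1 × 1 × 2 = -4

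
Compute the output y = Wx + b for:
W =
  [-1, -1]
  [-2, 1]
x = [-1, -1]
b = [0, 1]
y = [2, 2]

Wx = [-1×-1 + -1×-1, -2×-1 + 1×-1]
   = [2, 1]
y = Wx + b = [2 + 0, 1 + 1] = [2, 2]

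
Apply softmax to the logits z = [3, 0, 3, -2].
p = [0.4863, 0.0242, 0.4863, 0.0033]

exp(z) = [20.09, 1, 20.09, 0.1353]
Sum = 41.31
p = [0.4863, 0.0242, 0.4863, 0.0033]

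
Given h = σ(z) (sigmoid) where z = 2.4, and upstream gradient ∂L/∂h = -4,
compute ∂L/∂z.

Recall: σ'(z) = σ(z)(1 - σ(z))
∂L/∂z = -0.305

σ(2.4) = 0.9168
σ'(2.4) = σ(2.4)(1 - σ(2.4)) = 0.9168 × 0.08317 = 0.07625
∂L/∂z = ∂L/∂h · σ'(z) = -4 × 0.07625 = -0.305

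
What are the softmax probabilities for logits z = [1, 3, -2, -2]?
p = [0.1178, 0.8705, 0.0059, 0.0059]

exp(z) = [2.718, 20.09, 0.1353, 0.1353]
Sum = 23.07
p = [0.1178, 0.8705, 0.0059, 0.0059]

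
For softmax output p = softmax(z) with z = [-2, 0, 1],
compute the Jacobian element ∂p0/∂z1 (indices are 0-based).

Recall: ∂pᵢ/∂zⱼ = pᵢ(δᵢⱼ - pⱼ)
∂p0/∂z1 = -0.009113

p = softmax(z) = [0.03512, 0.2595, 0.7054]
p0 = 0.03512, p1 = 0.2595

∂p0/∂z1 = -p0 × p1 = -0.03512 × 0.2595 = -0.009113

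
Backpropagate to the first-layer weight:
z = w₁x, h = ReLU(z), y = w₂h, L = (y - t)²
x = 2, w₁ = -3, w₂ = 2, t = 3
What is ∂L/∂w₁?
∂L/∂w₁ = 0

Forward pass:
z = w₁x = -3×2 = -6
h = ReLU(-6) = 0
y = w₂h = 2×0 = 0

Backward pass:
∂L/∂y = 2(y - t) = 2(0 - 3) = -6
∂y/∂h = w₂ = 2
∂h/∂z = 0 (ReLU derivative)
∂z/∂w₁ = x = 2

∂L/∂w₁ = -6 × 2 × 0 × 2 = 0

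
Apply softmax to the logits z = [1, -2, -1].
p = [0.8438, 0.042, 0.1142]

exp(z) = [2.718, 0.1353, 0.3679]
Sum = 3.221
p = [0.8438, 0.042, 0.1142]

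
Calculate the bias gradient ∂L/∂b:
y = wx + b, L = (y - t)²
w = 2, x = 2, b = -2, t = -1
∂L/∂b = 6

y = wx + b = (2)(2) + -2 = 2
∂L/∂y = 2(y - t) = 2(2 - -1) = 6
∂y/∂b = 1
∂L/∂b = ∂L/∂y · ∂y/∂b = 6 × 1 = 6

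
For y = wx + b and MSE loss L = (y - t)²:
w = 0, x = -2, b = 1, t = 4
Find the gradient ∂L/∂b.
∂L/∂b = -6

y = wx + b = (0)(-2) + 1 = 1
∂L/∂y = 2(y - t) = 2(1 - 4) = -6
∂y/∂b = 1
∂L/∂b = ∂L/∂y · ∂y/∂b = -6 × 1 = -6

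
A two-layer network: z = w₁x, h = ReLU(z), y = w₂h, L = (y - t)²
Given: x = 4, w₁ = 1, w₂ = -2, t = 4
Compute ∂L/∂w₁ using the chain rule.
∂L/∂w₁ = 192

Forward pass:
z = w₁x = 1×4 = 4
h = ReLU(4) = 4
y = w₂h = -2×4 = -8

Backward pass:
∂L/∂y = 2(y - t) = 2(-8 - 4) = -24
∂y/∂h = w₂ = -2
∂h/∂z = 1 (ReLU derivative)
∂z/∂w₁ = x = 4

∂L/∂w₁ = -24 × -2 × 1 × 4 = 192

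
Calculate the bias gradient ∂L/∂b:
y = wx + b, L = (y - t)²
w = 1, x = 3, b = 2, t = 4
∂L/∂b = 2

y = wx + b = (1)(3) + 2 = 5
∂L/∂y = 2(y - t) = 2(5 - 4) = 2
∂y/∂b = 1
∂L/∂b = ∂L/∂y · ∂y/∂b = 2 × 1 = 2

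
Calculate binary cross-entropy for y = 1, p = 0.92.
L = 0.08338

L = -1·log(0.92) - 0·log(0.08) = -log(0.92) = 0.08338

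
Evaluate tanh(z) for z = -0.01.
-0.01

tanh(-0.01) = (e^(-0.01) - e^(0.01))/(e^(-0.01) + e^(0.01)) = -0.01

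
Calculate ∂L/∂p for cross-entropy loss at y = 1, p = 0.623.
∂L/∂p = -1.605

∂L/∂p = -y/p + (1-y)/(1-p) = -1/0.623 + 0 = -1.605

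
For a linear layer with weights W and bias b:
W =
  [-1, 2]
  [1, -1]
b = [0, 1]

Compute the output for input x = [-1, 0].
y = [1, 0]

Wx = [-1×-1 + 2×0, 1×-1 + -1×0]
   = [1, -1]
y = Wx + b = [1 + 0, -1 + 1] = [1, 0]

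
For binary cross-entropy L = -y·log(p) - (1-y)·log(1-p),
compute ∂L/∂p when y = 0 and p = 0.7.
∂L/∂p = 3.333

∂L/∂p = -y/p + (1-y)/(1-p) = 0 + 1/0.3 = 3.333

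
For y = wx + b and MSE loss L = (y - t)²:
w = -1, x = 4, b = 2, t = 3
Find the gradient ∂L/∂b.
∂L/∂b = -10

y = wx + b = (-1)(4) + 2 = -2
∂L/∂y = 2(y - t) = 2(-2 - 3) = -10
∂y/∂b = 1
∂L/∂b = ∂L/∂y · ∂y/∂b = -10 × 1 = -10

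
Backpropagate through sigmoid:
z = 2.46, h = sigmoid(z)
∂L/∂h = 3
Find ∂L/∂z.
∂L/∂z = 0.2175

σ(2.46) = 0.9213
σ'(2.46) = σ(2.46)(1 - σ(2.46)) = 0.9213 × 0.07871 = 0.07252
∂L/∂z = ∂L/∂h · σ'(z) = 3 × 0.07252 = 0.2175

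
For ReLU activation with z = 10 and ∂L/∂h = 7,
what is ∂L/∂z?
∂L/∂z = 7

h = ReLU(10) = 10
Since z > 0: ∂h/∂z = 1
∂L/∂z = ∂L/∂h · ∂h/∂z = 7 × 1 = 7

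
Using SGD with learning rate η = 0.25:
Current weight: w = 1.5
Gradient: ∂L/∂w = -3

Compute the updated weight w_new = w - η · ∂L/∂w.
w_new = 2.25

w_new = w - η·∂L/∂w = 1.5 - 0.25×(-3) = 1.5 - (-0.75) = 2.25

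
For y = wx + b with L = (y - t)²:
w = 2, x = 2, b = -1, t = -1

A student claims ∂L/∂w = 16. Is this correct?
Correct

y = (2)(2) + -1 = 3
∂L/∂y = 2(y - t) = 2(3 - -1) = 8
∂y/∂w = x = 2
∂L/∂w = 8 × 2 = 16

Claimed value: 16
Correct: The correct gradient is 16.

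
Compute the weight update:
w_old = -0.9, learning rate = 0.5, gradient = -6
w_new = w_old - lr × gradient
w_new = 2.1

w_new = w - η·∂L/∂w = -0.9 - 0.5×(-6) = -0.9 - (-3) = 2.1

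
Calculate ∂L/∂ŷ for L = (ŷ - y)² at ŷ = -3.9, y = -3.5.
∂L/∂ŷ = -0.8

∂L/∂ŷ = 2(ŷ - y) = 2(-3.9 - -3.5) = 2(-0.4) = -0.8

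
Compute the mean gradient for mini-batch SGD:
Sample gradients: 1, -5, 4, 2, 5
Average gradient = 1.4

Average = (1/5)(1 + -5 + 4 + 2 + 5) = 7/5 = 1.4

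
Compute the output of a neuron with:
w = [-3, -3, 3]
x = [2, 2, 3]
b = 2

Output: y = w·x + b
y = -1

y = (-3)(2) + (-3)(2) + (3)(3) + 2 = -1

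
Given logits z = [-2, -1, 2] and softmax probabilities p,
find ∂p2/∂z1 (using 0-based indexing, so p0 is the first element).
∂p2/∂z1 = -0.04364

p = softmax(z) = [0.01715, 0.04661, 0.9362]
p2 = 0.9362, p1 = 0.04661

∂p2/∂z1 = -p2 × p1 = -0.9362 × 0.04661 = -0.04364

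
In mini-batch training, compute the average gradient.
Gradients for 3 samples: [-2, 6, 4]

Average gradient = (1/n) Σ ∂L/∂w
Average gradient = 2.667

Average = (1/3)(-2 + 6 + 4) = 8/3 = 2.667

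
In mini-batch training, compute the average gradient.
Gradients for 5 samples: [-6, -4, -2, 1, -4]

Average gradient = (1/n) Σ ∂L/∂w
Average gradient = -3

Average = (1/5)(-6 + -4 + -2 + 1 + -4) = -15/5 = -3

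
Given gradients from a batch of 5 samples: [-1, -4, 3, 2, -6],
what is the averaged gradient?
Average gradient = -1.2

Average = (1/5)(-1 + -4 + 3 + 2 + -6) = -6/5 = -1.2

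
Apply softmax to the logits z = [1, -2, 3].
p = [0.1185, 0.0059, 0.8756]

exp(z) = [2.718, 0.1353, 20.09]
Sum = 22.94
p = [0.1185, 0.0059, 0.8756]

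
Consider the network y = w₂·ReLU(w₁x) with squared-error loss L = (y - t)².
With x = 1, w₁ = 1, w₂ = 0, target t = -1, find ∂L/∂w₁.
∂L/∂w₁ = 0

Forward pass:
z = w₁x = 1×1 = 1
h = ReLU(1) = 1
y = w₂h = 0×1 = 0

Backward pass:
∂L/∂y = 2(y - t) = 2(0 - -1) = 2
∂y/∂h = w₂ = 0
∂h/∂z = 1 (ReLU derivative)
∂z/∂w₁ = x = 1

∂L/∂w₁ = 2 × 0 × 1 × 1 = 0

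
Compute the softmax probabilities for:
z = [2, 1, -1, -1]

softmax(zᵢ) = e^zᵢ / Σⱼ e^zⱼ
p = [0.6815, 0.2507, 0.0339, 0.0339]

exp(z) = [7.389, 2.718, 0.3679, 0.3679]
Sum = 10.84
p = [0.6815, 0.2507, 0.0339, 0.0339]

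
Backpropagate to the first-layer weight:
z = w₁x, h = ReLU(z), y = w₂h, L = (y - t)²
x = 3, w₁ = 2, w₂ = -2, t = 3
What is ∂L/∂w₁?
∂L/∂w₁ = 180

Forward pass:
z = w₁x = 2×3 = 6
h = ReLU(6) = 6
y = w₂h = -2×6 = -12

Backward pass:
∂L/∂y = 2(y - t) = 2(-12 - 3) = -30
∂y/∂h = w₂ = -2
∂h/∂z = 1 (ReLU derivative)
∂z/∂w₁ = x = 3

∂L/∂w₁ = -30 × -2 × 1 × 3 = 180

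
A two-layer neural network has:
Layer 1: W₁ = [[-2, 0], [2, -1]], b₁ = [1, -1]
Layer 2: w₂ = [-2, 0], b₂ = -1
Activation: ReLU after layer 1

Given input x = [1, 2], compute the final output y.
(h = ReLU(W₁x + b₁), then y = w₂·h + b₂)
y = -1

Layer 1 pre-activation: z₁ = [-1, -1]
After ReLU: h = [0, 0]
Layer 2 output: y = -2×0 + 0×0 + -1 = -1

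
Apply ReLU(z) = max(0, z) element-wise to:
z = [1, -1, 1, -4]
h = [1, 0, 1, 0]

ReLU applied element-wise: max(0,1)=1, max(0,-1)=0, max(0,1)=1, max(0,-4)=0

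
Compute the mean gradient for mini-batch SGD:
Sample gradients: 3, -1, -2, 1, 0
Average gradient = 0.2

Average = (1/5)(3 + -1 + -2 + 1 + 0) = 1/5 = 0.2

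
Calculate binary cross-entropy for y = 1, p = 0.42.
L = 0.8675

L = -1·log(0.42) - 0·log(0.58) = -log(0.42) = 0.8675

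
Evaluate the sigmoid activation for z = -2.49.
0.07656

sigmoid(-2.49) = 1/(1 + e^(2.49)) = 1/(1 + 12.06) = 0.07656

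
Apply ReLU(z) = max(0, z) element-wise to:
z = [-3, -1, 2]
h = [0, 0, 2]

ReLU applied element-wise: max(0,-3)=0, max(0,-1)=0, max(0,2)=2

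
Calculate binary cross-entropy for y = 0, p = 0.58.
L = 0.8675

L = -0·log(0.58) - 1·log(0.42) = -log(0.42) = 0.8675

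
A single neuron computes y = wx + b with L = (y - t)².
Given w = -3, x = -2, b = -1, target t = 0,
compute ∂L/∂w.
∂L/∂w = -20

y = wx + b = (-3)(-2) + -1 = 5
∂L/∂y = 2(y - t) = 2(5 - 0) = 10
∂y/∂w = x = -2
∂L/∂w = ∂L/∂y · ∂y/∂w = 10 × -2 = -20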